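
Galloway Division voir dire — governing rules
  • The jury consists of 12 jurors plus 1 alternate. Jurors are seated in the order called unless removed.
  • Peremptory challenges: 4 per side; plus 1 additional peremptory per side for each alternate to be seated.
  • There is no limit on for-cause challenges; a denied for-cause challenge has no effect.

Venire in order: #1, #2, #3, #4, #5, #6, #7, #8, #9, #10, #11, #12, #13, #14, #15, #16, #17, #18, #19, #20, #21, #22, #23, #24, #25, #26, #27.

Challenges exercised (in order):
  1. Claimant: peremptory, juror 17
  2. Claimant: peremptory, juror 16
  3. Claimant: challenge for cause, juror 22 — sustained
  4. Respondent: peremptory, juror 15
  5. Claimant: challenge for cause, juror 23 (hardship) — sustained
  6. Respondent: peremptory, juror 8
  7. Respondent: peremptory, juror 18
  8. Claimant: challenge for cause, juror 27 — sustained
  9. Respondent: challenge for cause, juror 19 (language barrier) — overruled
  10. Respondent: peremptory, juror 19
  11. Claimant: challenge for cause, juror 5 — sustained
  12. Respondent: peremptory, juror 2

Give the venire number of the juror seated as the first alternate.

Removed: #2, #5, #8, #15, #16, #17, #18, #19, #22, #23, #27.
Seating in order: seats 1–12 → #1, #3, #4, #6, #7, #9, #10, #11, #12, #13, #14, #20; alternates → #21.
So alternate 1 is #21.

21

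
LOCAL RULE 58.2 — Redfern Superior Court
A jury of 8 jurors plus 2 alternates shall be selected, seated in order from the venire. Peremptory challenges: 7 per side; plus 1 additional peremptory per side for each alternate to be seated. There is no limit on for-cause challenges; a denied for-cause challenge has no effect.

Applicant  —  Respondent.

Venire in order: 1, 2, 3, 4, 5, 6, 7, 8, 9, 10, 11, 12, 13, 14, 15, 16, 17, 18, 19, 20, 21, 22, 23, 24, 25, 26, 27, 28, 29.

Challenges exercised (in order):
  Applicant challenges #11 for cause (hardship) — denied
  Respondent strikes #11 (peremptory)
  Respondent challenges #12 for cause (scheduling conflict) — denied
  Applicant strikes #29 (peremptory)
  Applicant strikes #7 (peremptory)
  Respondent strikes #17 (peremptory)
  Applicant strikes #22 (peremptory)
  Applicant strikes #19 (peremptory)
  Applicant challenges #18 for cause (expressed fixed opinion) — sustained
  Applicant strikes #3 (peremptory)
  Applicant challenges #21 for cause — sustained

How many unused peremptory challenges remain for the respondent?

7

Respondent allotment: 7 base + 1 × 2 alternates = 9.
Respondent peremptories used: #11, #17 — 2 (the for-cause on #12 doesn't count).
Remaining: 9 − 2 = 7.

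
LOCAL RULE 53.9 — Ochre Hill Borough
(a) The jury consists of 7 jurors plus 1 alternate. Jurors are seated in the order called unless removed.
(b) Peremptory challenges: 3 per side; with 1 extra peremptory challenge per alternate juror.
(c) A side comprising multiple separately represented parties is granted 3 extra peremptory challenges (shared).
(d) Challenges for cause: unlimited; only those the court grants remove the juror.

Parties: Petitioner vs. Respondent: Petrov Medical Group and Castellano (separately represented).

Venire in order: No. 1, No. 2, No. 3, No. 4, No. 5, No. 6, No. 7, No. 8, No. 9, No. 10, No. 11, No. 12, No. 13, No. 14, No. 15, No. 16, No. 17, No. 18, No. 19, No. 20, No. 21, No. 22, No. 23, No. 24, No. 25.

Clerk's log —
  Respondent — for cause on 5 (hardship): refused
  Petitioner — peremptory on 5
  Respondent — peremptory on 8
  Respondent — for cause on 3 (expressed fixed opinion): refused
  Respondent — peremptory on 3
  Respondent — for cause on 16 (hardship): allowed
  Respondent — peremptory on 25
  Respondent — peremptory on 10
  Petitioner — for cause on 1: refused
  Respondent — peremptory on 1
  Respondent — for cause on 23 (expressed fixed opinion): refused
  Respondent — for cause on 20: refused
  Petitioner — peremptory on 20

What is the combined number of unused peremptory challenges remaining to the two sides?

Petitioner allotment: 3 base + 1 × 1 alternate = 4. Respondent allotment: 3 base + 1 × 1 alternate + 3 multi-party = 7.
Petitioner peremptories used: #5, #20 — 2 (the for-cause on #1 doesn't count).
Respondent peremptories used: #8, #3, #25, #10, #1 — 5 (for-cause on #5, #3, #16, #23, #20 don't count).
Remaining: (4 − 2) + (7 − 5) = 4.

4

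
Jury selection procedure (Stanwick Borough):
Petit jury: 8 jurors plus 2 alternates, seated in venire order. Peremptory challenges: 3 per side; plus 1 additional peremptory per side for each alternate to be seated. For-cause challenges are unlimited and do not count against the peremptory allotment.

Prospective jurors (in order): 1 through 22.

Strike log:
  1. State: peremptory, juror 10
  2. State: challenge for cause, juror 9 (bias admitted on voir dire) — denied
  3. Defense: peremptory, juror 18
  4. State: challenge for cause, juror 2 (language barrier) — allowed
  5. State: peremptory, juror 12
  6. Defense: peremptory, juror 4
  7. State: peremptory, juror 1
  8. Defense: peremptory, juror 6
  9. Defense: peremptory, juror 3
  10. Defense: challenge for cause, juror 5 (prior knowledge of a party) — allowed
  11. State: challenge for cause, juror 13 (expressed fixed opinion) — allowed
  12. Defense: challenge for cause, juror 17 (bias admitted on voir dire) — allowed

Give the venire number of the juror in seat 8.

Removed: #1, #2, #3, #4, #5, #6, #10, #12, #13, #17, #18. (#9 stays — for-cause denied.)
Seating in order: seats 1–8 → #7, #8, #9, #11, #14, #15, #16, #19; alternates → #20, #21.
So seat 8 is #19.

19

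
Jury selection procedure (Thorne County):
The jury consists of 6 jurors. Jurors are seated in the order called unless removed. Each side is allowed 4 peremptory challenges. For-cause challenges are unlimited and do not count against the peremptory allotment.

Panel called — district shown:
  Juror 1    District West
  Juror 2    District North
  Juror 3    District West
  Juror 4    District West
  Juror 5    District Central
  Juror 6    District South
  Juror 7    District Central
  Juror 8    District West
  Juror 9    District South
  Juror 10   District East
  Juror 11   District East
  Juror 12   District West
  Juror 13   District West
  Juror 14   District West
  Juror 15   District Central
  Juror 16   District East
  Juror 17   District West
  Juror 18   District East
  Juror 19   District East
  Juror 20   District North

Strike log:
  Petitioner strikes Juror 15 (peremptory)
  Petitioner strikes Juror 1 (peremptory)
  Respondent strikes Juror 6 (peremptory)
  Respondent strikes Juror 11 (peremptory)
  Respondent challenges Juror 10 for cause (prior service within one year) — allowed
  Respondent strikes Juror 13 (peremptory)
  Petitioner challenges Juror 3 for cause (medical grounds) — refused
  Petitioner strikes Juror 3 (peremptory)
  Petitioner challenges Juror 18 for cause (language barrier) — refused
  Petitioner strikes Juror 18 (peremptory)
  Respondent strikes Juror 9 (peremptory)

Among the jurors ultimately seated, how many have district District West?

3

Removed: #1, #3, #6, #9, #10, #11, #13, #15, #18.
Seated jurors 1–6: #2, #4, #5, #7, #8, #12.
Of those, in District West: #4, #8, #12 → 3.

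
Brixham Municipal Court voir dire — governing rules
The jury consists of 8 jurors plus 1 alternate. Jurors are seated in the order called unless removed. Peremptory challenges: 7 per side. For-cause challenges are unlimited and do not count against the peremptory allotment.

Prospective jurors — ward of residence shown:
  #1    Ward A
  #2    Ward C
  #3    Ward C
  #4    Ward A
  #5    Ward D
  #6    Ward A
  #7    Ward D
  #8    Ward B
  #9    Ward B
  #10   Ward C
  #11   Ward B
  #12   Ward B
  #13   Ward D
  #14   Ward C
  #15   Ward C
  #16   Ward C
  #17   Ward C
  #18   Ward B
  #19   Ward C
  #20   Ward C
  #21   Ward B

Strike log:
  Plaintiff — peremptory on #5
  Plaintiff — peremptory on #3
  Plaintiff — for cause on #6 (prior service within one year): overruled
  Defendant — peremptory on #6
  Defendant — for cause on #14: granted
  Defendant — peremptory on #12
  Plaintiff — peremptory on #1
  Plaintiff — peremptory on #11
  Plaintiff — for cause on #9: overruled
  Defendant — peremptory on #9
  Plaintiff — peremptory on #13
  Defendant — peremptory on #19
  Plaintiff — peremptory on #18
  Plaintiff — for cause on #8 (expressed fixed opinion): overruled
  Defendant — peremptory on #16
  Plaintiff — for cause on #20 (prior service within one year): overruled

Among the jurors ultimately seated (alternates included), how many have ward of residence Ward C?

5

Removed: #1, #3, #5, #6, #9, #11, #12, #13, #14, #16, #18, #19.
Seated (9 incl. alternates): #2, #4, #7, #8, #10, #15, #17, #20, #21.
Of those, in Ward C: #2, #10, #15, #17, #20 → 5.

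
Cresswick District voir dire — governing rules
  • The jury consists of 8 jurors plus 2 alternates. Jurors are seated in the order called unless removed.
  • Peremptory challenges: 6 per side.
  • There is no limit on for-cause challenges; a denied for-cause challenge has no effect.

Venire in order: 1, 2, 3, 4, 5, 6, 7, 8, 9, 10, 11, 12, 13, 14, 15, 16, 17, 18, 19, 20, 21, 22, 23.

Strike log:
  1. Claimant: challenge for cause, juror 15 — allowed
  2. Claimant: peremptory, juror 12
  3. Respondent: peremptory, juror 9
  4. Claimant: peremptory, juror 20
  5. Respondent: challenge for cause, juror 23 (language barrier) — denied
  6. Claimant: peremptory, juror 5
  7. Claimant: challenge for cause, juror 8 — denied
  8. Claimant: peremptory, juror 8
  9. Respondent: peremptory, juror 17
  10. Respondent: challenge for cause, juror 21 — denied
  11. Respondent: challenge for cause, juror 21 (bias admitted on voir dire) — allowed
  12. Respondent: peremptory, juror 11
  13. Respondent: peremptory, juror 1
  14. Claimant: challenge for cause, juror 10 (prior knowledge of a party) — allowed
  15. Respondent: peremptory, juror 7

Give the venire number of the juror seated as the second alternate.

Removed: #1, #5, #7, #8, #9, #10, #11, #12, #15, #17, #20, #21. (#23 stays — for-cause denied.)
Seating in order: seats 1–8 → #2, #3, #4, #6, #13, #14, #16, #18; alternates → #19, #22.
So alternate 2 is #22.

22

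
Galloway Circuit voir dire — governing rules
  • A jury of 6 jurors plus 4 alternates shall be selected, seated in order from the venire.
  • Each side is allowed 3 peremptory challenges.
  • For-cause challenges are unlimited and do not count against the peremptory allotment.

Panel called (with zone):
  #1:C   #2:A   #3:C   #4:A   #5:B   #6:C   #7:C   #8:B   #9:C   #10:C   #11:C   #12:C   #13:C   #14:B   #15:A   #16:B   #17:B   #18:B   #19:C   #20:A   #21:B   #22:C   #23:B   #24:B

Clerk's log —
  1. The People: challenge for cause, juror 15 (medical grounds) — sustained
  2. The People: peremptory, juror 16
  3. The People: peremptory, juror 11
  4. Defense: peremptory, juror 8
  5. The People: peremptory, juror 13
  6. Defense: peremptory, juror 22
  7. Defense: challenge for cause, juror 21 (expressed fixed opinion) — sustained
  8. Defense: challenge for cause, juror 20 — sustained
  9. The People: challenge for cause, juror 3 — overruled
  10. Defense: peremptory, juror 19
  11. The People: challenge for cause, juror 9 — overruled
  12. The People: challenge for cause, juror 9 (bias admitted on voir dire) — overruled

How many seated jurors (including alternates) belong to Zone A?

2

Removed: #8, #11, #13, #15, #16, #19, #20, #21, #22.
Seated (10 incl. alternates): #1, #2, #3, #4, #5, #6, #7, #9, #10, #12.
Of those, in Zone A: #2, #4 → 2.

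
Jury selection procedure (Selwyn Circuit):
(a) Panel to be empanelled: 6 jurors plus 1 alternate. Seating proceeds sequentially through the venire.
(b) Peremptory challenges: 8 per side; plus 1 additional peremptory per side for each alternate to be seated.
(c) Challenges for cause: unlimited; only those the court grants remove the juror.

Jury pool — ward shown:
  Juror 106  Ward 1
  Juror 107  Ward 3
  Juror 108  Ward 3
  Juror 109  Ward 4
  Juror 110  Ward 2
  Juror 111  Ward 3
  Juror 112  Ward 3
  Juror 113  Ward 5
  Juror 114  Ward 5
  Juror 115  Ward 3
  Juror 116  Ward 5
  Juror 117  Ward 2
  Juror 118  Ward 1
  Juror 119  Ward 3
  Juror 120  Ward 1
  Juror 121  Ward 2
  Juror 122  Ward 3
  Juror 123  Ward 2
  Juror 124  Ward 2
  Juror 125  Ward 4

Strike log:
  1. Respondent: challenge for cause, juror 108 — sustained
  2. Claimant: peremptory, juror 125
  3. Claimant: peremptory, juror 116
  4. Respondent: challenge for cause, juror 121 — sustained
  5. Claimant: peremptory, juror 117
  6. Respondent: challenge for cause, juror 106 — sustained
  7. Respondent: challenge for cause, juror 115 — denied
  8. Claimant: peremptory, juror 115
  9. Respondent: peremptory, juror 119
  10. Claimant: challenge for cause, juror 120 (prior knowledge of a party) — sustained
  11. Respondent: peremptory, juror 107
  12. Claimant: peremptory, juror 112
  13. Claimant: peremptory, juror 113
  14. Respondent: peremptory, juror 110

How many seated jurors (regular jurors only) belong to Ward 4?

1

Removed: #106, #107, #108, #110, #112, #113, #115, #116, #117, #119, #120, #121, #125.
Seated jurors 1–6: #109, #111, #114, #118, #122, #123 (alternates #124 not counted).
Of those, in Ward 4: #109 → 1.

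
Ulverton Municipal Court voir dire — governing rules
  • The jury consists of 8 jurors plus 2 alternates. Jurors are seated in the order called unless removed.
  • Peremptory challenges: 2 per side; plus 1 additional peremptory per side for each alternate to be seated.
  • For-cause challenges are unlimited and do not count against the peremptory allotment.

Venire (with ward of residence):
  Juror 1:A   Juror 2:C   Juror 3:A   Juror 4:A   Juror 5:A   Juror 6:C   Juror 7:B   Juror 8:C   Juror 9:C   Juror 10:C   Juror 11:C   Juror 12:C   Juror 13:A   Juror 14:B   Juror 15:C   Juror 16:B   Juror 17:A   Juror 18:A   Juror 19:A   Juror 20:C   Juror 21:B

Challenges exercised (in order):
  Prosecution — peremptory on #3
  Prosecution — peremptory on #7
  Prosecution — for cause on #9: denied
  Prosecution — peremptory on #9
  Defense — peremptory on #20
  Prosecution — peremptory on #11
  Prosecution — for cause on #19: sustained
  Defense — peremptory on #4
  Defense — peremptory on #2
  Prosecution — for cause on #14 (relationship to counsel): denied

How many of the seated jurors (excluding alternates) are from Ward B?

Removed: #2, #3, #4, #7, #9, #11, #19, #20.
Seated jurors 1–8: #1, #5, #6, #8, #10, #12, #13, #14 (alternates #15, #16 not counted).
Of those, in Ward B: #14 → 1.

1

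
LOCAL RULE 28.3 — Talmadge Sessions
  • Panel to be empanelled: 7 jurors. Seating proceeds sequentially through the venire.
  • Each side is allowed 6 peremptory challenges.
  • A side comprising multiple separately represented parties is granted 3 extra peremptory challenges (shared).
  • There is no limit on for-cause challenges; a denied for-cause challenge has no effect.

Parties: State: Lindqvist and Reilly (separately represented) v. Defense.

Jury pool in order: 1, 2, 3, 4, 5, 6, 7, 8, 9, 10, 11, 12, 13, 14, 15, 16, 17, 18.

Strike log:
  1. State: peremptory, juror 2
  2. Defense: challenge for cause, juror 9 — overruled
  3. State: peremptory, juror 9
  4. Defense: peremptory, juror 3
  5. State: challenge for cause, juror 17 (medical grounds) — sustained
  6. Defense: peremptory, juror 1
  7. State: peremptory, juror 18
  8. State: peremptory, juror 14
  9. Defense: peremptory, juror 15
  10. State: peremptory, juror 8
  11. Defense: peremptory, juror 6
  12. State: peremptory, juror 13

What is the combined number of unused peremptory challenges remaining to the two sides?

5

State allotment: 6 base + 3 multi-party = 9. Defense allotment: 6.
State peremptories used: #2, #9, #18, #14, #8, #13 — 6 (the for-cause on #17 doesn't count).
Defense peremptories used: #3, #1, #15, #6 — 4 (the for-cause on #9 doesn't count).
Remaining: (9 − 6) + (6 − 4) = 5.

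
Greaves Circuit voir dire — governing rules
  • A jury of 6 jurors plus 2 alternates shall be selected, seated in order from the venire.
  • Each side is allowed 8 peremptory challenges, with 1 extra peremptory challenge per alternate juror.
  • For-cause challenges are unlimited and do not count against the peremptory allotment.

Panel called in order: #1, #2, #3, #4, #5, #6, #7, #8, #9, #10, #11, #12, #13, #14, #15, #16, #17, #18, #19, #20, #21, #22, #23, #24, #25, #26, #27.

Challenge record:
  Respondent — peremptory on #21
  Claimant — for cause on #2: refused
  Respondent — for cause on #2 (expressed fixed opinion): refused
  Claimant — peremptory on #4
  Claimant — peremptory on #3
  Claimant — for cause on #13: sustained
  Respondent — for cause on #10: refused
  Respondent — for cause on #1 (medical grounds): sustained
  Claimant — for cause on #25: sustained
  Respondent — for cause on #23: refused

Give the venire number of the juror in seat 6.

9

Removed: #1, #3, #4, #13, #21, #25. (#2, #10, #23 stay — for-cause denied.)
Seating in order: seats 1–6 → #2, #5, #6, #7, #8, #9; alternates → #10, #11.
So seat 6 is #9.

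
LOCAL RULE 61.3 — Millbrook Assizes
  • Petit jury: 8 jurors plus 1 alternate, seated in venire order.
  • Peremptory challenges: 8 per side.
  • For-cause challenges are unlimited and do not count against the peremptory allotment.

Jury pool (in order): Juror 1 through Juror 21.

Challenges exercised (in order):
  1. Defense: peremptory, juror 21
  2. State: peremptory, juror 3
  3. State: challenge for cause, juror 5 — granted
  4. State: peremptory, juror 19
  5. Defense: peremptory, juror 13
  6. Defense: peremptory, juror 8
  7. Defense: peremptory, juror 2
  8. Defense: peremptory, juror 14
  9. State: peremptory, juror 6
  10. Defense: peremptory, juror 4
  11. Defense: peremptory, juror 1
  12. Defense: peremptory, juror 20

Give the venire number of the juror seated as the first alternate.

Removed: #1, #2, #3, #4, #5, #6, #8, #13, #14, #19, #20, #21.
Seating in order: seats 1–8 → #7, #9, #10, #11, #12, #15, #16, #17; alternates → #18.
So alternate 1 is #18.

18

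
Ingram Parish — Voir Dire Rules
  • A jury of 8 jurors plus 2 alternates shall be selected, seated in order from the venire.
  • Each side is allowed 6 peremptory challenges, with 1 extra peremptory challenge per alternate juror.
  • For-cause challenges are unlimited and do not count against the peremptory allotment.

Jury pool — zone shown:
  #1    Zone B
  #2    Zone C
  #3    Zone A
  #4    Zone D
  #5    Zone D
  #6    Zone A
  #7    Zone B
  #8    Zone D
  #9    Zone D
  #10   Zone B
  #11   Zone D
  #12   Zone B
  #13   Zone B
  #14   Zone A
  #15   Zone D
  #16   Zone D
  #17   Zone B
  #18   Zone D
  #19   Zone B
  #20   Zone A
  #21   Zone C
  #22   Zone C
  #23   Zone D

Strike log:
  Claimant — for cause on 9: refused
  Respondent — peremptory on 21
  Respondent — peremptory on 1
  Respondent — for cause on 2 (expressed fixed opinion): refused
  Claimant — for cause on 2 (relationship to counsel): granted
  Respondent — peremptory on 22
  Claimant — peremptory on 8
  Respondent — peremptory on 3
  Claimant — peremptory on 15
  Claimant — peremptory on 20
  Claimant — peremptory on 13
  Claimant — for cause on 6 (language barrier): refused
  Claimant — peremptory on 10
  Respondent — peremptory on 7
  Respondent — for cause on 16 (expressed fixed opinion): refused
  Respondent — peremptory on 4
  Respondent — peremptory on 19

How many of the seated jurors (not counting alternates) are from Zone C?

0

Removed: #1, #2, #3, #4, #7, #8, #10, #13, #15, #19, #20, #21, #22.
Seated jurors 1–8: #5, #6, #9, #11, #12, #14, #16, #17 (alternates #18, #23 not counted).
None of those are in Zone C → 0.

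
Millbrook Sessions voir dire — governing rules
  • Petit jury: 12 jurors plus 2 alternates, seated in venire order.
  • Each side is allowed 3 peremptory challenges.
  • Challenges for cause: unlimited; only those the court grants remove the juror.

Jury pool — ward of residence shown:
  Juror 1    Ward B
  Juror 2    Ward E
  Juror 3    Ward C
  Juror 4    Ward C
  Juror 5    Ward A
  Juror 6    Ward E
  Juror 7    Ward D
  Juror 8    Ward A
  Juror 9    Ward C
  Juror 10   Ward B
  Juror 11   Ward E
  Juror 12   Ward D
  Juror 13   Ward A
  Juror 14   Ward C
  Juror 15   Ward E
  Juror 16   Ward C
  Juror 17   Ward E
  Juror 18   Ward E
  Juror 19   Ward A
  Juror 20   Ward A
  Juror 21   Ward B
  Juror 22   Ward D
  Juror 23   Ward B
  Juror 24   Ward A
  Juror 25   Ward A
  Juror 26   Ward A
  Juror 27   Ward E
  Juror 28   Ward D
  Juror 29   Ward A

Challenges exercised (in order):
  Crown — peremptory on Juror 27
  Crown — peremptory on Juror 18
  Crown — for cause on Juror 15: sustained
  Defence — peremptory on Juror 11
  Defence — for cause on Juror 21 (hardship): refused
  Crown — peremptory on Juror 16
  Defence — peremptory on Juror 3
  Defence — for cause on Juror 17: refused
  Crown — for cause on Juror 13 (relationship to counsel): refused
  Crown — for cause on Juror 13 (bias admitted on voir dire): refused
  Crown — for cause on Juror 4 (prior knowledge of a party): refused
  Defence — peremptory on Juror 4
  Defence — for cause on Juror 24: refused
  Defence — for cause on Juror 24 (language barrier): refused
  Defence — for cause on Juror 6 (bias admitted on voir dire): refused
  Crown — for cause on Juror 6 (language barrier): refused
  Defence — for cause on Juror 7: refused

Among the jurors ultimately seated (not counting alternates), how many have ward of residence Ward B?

2

Removed: #3, #4, #11, #15, #16, #18, #27.
Seated jurors 1–12: #1, #2, #5, #6, #7, #8, #9, #10, #12, #13, #14, #17 (alternates #19, #20 not counted).
Of those, in Ward B: #1, #10 → 2.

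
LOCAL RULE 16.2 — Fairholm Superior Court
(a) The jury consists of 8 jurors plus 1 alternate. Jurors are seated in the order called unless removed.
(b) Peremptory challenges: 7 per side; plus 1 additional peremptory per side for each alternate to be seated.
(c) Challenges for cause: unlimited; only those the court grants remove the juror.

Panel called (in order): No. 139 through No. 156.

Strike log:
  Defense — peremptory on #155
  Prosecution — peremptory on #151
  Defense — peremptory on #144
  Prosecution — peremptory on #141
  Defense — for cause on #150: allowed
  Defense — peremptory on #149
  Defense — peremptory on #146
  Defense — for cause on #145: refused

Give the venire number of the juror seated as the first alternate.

153

Removed: #141, #144, #146, #149, #150, #151, #155. (#145 stays — for-cause denied.)
Seating in order: seats 1–8 → #139, #140, #142, #143, #145, #147, #148, #152; alternates → #153.
So alternate 1 is #153.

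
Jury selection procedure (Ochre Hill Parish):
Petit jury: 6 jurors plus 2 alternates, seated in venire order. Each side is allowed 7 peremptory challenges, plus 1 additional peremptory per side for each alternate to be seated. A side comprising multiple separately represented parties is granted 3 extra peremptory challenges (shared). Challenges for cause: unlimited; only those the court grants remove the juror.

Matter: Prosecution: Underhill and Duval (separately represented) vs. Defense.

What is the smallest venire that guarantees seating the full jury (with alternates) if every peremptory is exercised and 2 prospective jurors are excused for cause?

Seats to fill: 6 + 2 alternates = 8.
Peremptories — Prosecution: 7 + 1×2 + 3 = 12; Defense: 7 + 1×2 = 9; total 21.
For-cause removals: 2.
Minimum venire: 8 + 21 + 2 = 31.

31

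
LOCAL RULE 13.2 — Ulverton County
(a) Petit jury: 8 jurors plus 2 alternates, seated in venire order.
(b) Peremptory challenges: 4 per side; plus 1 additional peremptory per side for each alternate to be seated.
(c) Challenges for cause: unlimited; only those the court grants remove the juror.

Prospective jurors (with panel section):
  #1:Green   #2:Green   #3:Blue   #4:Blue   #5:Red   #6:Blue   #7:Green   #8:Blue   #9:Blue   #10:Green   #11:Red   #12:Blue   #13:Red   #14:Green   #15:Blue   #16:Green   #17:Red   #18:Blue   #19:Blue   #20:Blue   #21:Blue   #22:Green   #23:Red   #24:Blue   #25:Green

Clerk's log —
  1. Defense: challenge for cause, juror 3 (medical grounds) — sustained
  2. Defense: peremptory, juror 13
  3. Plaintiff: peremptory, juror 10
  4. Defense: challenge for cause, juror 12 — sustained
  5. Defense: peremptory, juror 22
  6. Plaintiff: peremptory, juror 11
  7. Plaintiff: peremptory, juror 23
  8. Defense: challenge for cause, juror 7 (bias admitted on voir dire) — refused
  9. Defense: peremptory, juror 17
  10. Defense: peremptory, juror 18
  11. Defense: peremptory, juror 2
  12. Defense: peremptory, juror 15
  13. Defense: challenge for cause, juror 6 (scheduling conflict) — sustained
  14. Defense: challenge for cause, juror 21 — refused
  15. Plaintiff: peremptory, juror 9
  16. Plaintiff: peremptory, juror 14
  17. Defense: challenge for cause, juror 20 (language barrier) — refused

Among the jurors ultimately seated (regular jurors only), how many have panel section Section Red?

Removed: #2, #3, #6, #9, #10, #11, #12, #13, #14, #15, #17, #18, #22, #23.
Seated jurors 1–8: #1, #4, #5, #7, #8, #16, #19, #20 (alternates #21, #24 not counted).
Of those, in Section Red: #5 → 1.

1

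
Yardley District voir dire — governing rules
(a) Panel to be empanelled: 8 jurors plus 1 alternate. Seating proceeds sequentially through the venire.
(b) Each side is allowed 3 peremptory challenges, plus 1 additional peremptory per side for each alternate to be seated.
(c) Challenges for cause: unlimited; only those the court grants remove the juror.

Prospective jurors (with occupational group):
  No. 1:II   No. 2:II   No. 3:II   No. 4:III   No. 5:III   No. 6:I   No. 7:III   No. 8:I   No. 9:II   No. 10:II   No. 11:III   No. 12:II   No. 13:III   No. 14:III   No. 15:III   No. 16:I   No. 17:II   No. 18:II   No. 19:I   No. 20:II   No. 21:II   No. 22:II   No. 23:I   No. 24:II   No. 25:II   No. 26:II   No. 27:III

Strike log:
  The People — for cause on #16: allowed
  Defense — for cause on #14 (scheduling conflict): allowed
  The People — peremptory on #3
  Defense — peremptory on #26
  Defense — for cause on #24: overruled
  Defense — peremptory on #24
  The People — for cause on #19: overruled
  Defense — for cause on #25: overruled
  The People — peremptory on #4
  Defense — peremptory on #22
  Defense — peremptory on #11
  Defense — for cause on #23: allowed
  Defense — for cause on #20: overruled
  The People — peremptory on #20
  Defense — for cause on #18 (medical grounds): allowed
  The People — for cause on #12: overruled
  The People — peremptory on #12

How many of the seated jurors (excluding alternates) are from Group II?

4

Removed: #3, #4, #11, #12, #14, #16, #18, #20, #22, #23, #24, #26.
Seated jurors 1–8: #1, #2, #5, #6, #7, #8, #9, #10 (alternates #13 not counted).
Of those, in Group II: #1, #2, #9, #10 → 4.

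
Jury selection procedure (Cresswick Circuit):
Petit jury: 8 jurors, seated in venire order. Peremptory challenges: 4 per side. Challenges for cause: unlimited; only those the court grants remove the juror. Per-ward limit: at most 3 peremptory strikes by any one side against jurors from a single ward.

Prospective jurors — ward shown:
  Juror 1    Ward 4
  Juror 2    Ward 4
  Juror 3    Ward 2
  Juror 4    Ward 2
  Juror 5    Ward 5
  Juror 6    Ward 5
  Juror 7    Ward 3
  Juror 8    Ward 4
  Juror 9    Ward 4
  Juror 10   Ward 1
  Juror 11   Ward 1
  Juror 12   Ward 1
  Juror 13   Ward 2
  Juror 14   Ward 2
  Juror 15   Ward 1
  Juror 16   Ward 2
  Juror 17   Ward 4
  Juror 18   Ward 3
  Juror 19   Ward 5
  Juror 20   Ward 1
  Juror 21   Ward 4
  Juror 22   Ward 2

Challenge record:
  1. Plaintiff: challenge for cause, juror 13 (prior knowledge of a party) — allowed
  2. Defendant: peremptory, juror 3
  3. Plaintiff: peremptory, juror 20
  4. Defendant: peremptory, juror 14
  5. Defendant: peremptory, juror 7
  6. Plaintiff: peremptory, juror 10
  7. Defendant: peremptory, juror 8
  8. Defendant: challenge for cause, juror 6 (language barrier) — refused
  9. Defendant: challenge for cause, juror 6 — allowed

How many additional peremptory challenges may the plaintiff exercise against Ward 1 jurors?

Plaintiff peremptories so far: #20, #10 — 2 of 4 used, 2 left overall.
Against Ward 1: #20, #10 — 2 used; per-ward cap 3 leaves 1.
Binding limit: min(2, 1) = 1.

1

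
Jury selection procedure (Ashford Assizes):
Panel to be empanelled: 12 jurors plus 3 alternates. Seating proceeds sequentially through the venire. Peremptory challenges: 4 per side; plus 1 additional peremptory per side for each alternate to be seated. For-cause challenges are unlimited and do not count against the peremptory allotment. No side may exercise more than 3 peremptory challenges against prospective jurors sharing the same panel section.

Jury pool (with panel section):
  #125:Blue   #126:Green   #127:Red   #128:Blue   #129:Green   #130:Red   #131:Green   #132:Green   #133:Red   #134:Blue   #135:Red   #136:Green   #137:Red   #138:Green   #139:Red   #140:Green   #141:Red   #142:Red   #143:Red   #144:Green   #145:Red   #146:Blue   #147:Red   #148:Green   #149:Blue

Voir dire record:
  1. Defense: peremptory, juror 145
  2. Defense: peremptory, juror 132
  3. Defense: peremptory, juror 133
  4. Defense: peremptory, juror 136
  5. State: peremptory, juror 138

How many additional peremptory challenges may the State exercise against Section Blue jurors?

State peremptories so far: #138 — 1 of 7 used, 6 left overall.
Against Section Blue: none yet — per-section cap 3 leaves 3.
Binding limit: min(6, 3) = 3.

3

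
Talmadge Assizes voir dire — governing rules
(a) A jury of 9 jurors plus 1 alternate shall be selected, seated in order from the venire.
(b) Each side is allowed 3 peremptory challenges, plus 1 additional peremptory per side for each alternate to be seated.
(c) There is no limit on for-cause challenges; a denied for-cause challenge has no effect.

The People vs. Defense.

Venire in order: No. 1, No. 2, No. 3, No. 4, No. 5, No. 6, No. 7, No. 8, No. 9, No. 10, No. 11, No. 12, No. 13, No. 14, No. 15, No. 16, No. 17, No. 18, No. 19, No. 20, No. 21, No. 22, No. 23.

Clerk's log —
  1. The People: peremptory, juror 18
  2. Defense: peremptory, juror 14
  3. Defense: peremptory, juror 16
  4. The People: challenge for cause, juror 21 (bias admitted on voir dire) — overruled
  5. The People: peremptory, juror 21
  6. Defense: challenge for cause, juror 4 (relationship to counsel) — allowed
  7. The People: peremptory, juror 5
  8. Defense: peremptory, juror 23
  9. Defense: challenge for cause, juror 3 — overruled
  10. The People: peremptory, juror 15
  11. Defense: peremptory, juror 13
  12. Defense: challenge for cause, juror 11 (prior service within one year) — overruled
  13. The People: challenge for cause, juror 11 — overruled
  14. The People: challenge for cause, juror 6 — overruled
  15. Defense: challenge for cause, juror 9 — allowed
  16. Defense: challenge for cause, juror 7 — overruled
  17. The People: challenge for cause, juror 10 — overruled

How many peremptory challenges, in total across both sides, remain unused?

The People allotment: 3 base + 1 × 1 alternate = 4. Defense allotment: 3 base + 1 × 1 alternate = 4.
The People peremptories used: #18, #21, #5, #15 — 4 (for-cause on #21, #11, #6, #10 don't count).
Defense peremptories used: #14, #16, #23, #13 — 4 (for-cause on #4, #3, #11, #9, #7 don't count).
Remaining: (4 − 4) + (4 − 4) = 0.

0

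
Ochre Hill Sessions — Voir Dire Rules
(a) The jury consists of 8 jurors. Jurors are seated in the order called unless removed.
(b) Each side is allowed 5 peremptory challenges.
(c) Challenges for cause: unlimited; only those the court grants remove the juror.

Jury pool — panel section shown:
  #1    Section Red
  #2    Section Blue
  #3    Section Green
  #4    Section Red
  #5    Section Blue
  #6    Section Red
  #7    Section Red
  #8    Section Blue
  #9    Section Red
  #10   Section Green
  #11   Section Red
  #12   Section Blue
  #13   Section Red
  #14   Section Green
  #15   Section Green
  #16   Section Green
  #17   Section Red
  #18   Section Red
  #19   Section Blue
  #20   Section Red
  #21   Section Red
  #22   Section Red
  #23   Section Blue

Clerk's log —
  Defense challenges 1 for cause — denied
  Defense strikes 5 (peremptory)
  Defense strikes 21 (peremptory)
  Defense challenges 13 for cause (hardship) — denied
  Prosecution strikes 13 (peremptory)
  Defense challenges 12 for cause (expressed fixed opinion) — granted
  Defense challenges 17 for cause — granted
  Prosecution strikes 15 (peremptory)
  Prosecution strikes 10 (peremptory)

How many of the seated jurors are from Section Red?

Removed: #5, #10, #12, #13, #15, #17, #21.
Seated jurors 1–8: #1, #2, #3, #4, #6, #7, #8, #9.
Of those, in Section Red: #1, #4, #6, #7, #9 → 5.

5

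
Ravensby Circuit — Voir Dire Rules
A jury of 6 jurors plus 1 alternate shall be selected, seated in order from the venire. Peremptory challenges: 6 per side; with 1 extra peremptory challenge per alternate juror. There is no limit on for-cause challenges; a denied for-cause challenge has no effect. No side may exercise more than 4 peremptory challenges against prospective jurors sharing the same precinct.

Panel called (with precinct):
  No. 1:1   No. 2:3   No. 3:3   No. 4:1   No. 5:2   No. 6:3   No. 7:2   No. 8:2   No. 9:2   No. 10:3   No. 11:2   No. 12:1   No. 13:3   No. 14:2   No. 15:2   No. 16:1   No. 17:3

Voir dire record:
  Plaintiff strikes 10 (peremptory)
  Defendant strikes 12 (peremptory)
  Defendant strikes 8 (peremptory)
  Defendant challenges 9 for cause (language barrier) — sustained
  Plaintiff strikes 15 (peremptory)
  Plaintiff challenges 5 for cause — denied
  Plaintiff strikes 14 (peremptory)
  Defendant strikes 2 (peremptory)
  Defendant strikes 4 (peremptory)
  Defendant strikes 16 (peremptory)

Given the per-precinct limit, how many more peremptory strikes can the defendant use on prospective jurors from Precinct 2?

Defendant peremptories so far: #12, #8, #2, #4, #16 — 5 of 7 used, 2 left overall.
Against Precinct 2: #8 — 1 used; per-precinct cap 4 leaves 3.
Binding limit: min(2, 3) = 2.

2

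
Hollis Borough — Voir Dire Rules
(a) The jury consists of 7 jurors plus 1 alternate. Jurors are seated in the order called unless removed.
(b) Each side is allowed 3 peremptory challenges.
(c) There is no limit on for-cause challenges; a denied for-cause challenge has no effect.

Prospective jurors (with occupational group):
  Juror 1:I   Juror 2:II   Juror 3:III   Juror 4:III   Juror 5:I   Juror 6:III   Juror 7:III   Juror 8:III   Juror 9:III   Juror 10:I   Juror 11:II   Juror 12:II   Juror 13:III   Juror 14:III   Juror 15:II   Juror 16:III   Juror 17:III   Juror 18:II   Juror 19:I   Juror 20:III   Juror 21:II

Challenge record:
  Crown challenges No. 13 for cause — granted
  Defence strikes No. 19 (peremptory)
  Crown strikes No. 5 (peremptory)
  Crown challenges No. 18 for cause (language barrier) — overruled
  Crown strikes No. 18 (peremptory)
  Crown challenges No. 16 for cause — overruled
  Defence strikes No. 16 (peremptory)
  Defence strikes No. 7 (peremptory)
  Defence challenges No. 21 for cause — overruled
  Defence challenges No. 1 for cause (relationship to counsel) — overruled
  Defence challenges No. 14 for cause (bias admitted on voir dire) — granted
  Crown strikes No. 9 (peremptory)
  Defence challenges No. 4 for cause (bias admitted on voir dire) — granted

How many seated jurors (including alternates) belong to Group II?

3

Removed: #4, #5, #7, #9, #13, #14, #16, #18, #19.
Seated (8 incl. alternates): #1, #2, #3, #6, #8, #10, #11, #12.
Of those, in Group II: #2, #11, #12 → 3.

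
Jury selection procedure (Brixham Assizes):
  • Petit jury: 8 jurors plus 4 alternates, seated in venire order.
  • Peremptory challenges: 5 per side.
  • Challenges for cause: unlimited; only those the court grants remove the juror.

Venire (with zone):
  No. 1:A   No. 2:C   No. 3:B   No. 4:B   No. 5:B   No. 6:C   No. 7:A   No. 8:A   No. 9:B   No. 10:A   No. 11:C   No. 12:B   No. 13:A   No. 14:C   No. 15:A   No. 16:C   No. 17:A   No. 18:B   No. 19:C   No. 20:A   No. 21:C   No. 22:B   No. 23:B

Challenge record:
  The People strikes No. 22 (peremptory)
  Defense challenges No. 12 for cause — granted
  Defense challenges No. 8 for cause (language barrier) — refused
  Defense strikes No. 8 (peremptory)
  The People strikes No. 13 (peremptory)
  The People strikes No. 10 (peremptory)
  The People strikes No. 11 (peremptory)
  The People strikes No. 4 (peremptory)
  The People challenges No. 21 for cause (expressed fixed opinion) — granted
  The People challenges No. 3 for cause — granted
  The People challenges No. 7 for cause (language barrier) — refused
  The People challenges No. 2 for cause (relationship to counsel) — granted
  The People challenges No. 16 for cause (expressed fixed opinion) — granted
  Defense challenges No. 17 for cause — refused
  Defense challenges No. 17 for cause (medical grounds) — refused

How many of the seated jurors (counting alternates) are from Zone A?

Removed: #2, #3, #4, #8, #10, #11, #12, #13, #16, #21, #22.
Seated (12 incl. alternates): #1, #5, #6, #7, #9, #14, #15, #17, #18, #19, #20, #23.
Of those, in Zone A: #1, #7, #15, #17, #20 → 5.

5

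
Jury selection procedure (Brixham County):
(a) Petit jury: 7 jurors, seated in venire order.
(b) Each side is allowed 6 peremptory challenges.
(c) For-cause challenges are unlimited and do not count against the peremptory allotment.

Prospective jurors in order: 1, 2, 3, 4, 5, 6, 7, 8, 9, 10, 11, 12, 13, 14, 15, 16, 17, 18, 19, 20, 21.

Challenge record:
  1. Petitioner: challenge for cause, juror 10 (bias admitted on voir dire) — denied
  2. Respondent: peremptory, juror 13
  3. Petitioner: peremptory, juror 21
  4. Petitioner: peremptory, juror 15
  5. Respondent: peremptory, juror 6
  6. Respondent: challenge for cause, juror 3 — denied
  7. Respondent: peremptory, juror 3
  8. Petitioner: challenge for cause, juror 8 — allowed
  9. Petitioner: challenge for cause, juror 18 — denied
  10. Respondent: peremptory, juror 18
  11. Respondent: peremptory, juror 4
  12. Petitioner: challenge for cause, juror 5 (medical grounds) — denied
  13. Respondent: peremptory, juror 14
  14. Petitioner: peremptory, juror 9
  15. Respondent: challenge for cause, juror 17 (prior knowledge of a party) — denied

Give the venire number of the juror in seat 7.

Removed: #3, #4, #6, #8, #9, #13, #14, #15, #18, #21. (#5, #10, #17 stay — for-cause denied.)
Filling seats in venire order through position 7: #1, #2, #5, #7, #10, #11, #12.
So seat 7 is #12.

12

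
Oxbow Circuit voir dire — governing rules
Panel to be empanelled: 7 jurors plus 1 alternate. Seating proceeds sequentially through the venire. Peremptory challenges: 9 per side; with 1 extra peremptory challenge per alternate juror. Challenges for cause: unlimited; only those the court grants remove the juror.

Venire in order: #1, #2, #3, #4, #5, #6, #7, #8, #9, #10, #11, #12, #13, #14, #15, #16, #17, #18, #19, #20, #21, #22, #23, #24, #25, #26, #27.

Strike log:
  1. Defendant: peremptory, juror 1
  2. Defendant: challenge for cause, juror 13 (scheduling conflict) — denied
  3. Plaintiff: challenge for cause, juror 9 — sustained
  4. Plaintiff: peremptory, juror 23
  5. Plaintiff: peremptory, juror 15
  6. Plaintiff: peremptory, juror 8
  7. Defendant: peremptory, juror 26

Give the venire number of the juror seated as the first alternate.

Removed: #1, #8, #9, #15, #23, #26. (#13 stays — for-cause denied.)
Seating in order: seats 1–7 → #2, #3, #4, #5, #6, #7, #10; alternates → #11.
So alternate 1 is #11.

11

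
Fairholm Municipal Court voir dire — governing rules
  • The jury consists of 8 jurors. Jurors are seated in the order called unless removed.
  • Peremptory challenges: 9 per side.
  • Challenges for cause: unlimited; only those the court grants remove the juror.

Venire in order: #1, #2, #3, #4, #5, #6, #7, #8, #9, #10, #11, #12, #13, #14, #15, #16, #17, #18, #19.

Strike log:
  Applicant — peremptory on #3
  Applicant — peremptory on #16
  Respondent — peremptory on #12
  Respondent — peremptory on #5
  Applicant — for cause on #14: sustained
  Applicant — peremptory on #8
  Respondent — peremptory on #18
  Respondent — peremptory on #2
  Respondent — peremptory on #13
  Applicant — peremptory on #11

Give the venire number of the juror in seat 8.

17

Removed: #2, #3, #5, #8, #11, #12, #13, #14, #16, #18.
Filling seats in venire order through position 8: #1, #4, #6, #7, #9, #10, #15, #17.
So seat 8 is #17.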